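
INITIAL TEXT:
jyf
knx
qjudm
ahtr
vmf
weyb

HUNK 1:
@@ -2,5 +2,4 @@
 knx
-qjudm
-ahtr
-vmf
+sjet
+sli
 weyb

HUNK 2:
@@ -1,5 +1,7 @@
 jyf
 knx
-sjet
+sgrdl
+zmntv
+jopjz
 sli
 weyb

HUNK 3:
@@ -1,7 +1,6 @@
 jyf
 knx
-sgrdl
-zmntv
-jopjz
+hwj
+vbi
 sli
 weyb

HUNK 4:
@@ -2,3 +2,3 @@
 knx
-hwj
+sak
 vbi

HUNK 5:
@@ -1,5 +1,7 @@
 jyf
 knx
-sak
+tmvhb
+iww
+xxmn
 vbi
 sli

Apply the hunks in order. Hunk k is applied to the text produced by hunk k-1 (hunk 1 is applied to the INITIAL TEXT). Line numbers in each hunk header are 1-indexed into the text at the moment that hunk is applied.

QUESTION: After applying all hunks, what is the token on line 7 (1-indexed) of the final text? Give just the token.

Answer: sli

Derivation:
Hunk 1: at line 2 remove [qjudm,ahtr,vmf] add [sjet,sli] -> 5 lines: jyf knx sjet sli weyb
Hunk 2: at line 1 remove [sjet] add [sgrdl,zmntv,jopjz] -> 7 lines: jyf knx sgrdl zmntv jopjz sli weyb
Hunk 3: at line 1 remove [sgrdl,zmntv,jopjz] add [hwj,vbi] -> 6 lines: jyf knx hwj vbi sli weyb
Hunk 4: at line 2 remove [hwj] add [sak] -> 6 lines: jyf knx sak vbi sli weyb
Hunk 5: at line 1 remove [sak] add [tmvhb,iww,xxmn] -> 8 lines: jyf knx tmvhb iww xxmn vbi sli weyb
Final line 7: sli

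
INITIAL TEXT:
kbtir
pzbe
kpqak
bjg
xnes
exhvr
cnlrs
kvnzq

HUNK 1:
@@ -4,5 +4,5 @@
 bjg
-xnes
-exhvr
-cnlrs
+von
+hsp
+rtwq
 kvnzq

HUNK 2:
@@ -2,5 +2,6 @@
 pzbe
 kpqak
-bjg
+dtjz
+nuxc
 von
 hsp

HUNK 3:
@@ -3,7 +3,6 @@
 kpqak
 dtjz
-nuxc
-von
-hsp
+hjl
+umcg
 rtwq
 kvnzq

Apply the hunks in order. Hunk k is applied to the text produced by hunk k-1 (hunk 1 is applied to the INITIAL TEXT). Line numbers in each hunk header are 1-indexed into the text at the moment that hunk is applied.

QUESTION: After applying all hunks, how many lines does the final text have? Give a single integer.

Hunk 1: at line 4 remove [xnes,exhvr,cnlrs] add [von,hsp,rtwq] -> 8 lines: kbtir pzbe kpqak bjg von hsp rtwq kvnzq
Hunk 2: at line 2 remove [bjg] add [dtjz,nuxc] -> 9 lines: kbtir pzbe kpqak dtjz nuxc von hsp rtwq kvnzq
Hunk 3: at line 3 remove [nuxc,von,hsp] add [hjl,umcg] -> 8 lines: kbtir pzbe kpqak dtjz hjl umcg rtwq kvnzq
Final line count: 8

Answer: 8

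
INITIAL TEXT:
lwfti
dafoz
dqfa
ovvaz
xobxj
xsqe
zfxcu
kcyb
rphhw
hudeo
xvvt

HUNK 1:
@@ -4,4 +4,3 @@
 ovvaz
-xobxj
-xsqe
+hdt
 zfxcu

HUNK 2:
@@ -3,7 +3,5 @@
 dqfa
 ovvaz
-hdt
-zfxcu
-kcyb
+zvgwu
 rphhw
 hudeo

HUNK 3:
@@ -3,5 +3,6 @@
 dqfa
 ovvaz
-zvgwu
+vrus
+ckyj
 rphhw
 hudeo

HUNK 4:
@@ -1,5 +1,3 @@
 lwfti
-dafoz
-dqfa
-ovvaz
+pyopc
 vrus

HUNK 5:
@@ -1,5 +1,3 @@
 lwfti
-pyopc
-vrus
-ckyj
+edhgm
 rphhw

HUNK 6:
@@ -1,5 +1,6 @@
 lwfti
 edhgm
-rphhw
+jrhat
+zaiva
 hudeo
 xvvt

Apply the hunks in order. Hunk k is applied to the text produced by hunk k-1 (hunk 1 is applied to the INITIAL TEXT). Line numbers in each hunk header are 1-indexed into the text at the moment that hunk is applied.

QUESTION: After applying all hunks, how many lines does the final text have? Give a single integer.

Hunk 1: at line 4 remove [xobxj,xsqe] add [hdt] -> 10 lines: lwfti dafoz dqfa ovvaz hdt zfxcu kcyb rphhw hudeo xvvt
Hunk 2: at line 3 remove [hdt,zfxcu,kcyb] add [zvgwu] -> 8 lines: lwfti dafoz dqfa ovvaz zvgwu rphhw hudeo xvvt
Hunk 3: at line 3 remove [zvgwu] add [vrus,ckyj] -> 9 lines: lwfti dafoz dqfa ovvaz vrus ckyj rphhw hudeo xvvt
Hunk 4: at line 1 remove [dafoz,dqfa,ovvaz] add [pyopc] -> 7 lines: lwfti pyopc vrus ckyj rphhw hudeo xvvt
Hunk 5: at line 1 remove [pyopc,vrus,ckyj] add [edhgm] -> 5 lines: lwfti edhgm rphhw hudeo xvvt
Hunk 6: at line 1 remove [rphhw] add [jrhat,zaiva] -> 6 lines: lwfti edhgm jrhat zaiva hudeo xvvt
Final line count: 6

Answer: 6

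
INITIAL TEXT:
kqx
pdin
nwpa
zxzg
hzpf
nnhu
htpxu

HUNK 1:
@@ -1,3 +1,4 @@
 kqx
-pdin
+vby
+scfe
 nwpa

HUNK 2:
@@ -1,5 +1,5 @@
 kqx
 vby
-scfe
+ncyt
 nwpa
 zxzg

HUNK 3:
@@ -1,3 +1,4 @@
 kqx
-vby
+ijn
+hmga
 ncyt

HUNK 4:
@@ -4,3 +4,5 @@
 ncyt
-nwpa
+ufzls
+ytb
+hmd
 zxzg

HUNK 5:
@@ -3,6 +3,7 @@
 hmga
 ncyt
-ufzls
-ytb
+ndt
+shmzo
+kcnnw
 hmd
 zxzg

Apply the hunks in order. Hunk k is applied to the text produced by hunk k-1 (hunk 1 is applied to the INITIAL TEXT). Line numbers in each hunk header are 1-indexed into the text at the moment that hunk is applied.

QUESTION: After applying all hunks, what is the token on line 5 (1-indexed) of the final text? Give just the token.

Hunk 1: at line 1 remove [pdin] add [vby,scfe] -> 8 lines: kqx vby scfe nwpa zxzg hzpf nnhu htpxu
Hunk 2: at line 1 remove [scfe] add [ncyt] -> 8 lines: kqx vby ncyt nwpa zxzg hzpf nnhu htpxu
Hunk 3: at line 1 remove [vby] add [ijn,hmga] -> 9 lines: kqx ijn hmga ncyt nwpa zxzg hzpf nnhu htpxu
Hunk 4: at line 4 remove [nwpa] add [ufzls,ytb,hmd] -> 11 lines: kqx ijn hmga ncyt ufzls ytb hmd zxzg hzpf nnhu htpxu
Hunk 5: at line 3 remove [ufzls,ytb] add [ndt,shmzo,kcnnw] -> 12 lines: kqx ijn hmga ncyt ndt shmzo kcnnw hmd zxzg hzpf nnhu htpxu
Final line 5: ndt

Answer: ndt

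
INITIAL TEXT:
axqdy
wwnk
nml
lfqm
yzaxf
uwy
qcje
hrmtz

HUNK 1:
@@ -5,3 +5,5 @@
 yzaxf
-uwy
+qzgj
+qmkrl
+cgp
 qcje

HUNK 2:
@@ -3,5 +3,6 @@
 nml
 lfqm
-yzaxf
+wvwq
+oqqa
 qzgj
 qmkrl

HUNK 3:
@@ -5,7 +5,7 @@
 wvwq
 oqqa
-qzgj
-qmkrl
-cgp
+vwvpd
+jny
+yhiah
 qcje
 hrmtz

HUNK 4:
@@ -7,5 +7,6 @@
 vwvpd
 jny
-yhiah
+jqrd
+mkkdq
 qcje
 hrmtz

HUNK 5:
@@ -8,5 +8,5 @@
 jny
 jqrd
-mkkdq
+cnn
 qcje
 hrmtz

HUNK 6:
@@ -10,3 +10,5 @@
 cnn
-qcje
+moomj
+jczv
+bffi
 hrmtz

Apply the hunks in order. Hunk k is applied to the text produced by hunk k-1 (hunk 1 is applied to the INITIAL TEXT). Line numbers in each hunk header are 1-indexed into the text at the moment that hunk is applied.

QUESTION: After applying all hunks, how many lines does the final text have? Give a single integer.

Answer: 14

Derivation:
Hunk 1: at line 5 remove [uwy] add [qzgj,qmkrl,cgp] -> 10 lines: axqdy wwnk nml lfqm yzaxf qzgj qmkrl cgp qcje hrmtz
Hunk 2: at line 3 remove [yzaxf] add [wvwq,oqqa] -> 11 lines: axqdy wwnk nml lfqm wvwq oqqa qzgj qmkrl cgp qcje hrmtz
Hunk 3: at line 5 remove [qzgj,qmkrl,cgp] add [vwvpd,jny,yhiah] -> 11 lines: axqdy wwnk nml lfqm wvwq oqqa vwvpd jny yhiah qcje hrmtz
Hunk 4: at line 7 remove [yhiah] add [jqrd,mkkdq] -> 12 lines: axqdy wwnk nml lfqm wvwq oqqa vwvpd jny jqrd mkkdq qcje hrmtz
Hunk 5: at line 8 remove [mkkdq] add [cnn] -> 12 lines: axqdy wwnk nml lfqm wvwq oqqa vwvpd jny jqrd cnn qcje hrmtz
Hunk 6: at line 10 remove [qcje] add [moomj,jczv,bffi] -> 14 lines: axqdy wwnk nml lfqm wvwq oqqa vwvpd jny jqrd cnn moomj jczv bffi hrmtz
Final line count: 14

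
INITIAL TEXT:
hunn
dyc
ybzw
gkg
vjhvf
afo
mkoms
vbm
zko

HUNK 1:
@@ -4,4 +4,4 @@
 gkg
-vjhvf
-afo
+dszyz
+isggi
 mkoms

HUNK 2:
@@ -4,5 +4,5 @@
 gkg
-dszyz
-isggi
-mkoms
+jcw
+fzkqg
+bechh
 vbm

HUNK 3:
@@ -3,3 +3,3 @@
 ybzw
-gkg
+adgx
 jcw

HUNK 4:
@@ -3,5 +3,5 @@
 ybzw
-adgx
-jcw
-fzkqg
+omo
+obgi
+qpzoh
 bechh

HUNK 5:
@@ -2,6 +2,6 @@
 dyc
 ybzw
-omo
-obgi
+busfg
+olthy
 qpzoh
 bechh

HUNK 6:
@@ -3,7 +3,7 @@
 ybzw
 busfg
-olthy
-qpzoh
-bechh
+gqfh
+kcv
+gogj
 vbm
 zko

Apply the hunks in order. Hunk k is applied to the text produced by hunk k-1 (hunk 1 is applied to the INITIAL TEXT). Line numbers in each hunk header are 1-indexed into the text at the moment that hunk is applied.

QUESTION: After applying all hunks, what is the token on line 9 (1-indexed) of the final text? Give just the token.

Answer: zko

Derivation:
Hunk 1: at line 4 remove [vjhvf,afo] add [dszyz,isggi] -> 9 lines: hunn dyc ybzw gkg dszyz isggi mkoms vbm zko
Hunk 2: at line 4 remove [dszyz,isggi,mkoms] add [jcw,fzkqg,bechh] -> 9 lines: hunn dyc ybzw gkg jcw fzkqg bechh vbm zko
Hunk 3: at line 3 remove [gkg] add [adgx] -> 9 lines: hunn dyc ybzw adgx jcw fzkqg bechh vbm zko
Hunk 4: at line 3 remove [adgx,jcw,fzkqg] add [omo,obgi,qpzoh] -> 9 lines: hunn dyc ybzw omo obgi qpzoh bechh vbm zko
Hunk 5: at line 2 remove [omo,obgi] add [busfg,olthy] -> 9 lines: hunn dyc ybzw busfg olthy qpzoh bechh vbm zko
Hunk 6: at line 3 remove [olthy,qpzoh,bechh] add [gqfh,kcv,gogj] -> 9 lines: hunn dyc ybzw busfg gqfh kcv gogj vbm zko
Final line 9: zko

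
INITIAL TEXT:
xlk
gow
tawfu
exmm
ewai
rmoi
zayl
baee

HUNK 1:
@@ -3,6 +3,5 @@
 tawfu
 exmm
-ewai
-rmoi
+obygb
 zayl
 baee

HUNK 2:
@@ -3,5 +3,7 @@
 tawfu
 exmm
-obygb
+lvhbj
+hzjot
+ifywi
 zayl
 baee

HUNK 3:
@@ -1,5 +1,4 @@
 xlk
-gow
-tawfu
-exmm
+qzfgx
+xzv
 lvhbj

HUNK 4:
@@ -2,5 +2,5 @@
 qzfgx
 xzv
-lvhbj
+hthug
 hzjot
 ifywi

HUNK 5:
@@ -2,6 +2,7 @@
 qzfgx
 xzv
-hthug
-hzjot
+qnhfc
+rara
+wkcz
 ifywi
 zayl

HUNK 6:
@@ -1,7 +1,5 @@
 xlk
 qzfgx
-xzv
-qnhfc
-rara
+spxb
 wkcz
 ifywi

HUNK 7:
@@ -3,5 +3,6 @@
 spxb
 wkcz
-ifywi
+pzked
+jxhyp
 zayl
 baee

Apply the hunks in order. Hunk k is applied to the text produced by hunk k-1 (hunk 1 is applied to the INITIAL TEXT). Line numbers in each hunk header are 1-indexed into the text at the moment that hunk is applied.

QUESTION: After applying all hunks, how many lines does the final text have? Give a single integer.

Hunk 1: at line 3 remove [ewai,rmoi] add [obygb] -> 7 lines: xlk gow tawfu exmm obygb zayl baee
Hunk 2: at line 3 remove [obygb] add [lvhbj,hzjot,ifywi] -> 9 lines: xlk gow tawfu exmm lvhbj hzjot ifywi zayl baee
Hunk 3: at line 1 remove [gow,tawfu,exmm] add [qzfgx,xzv] -> 8 lines: xlk qzfgx xzv lvhbj hzjot ifywi zayl baee
Hunk 4: at line 2 remove [lvhbj] add [hthug] -> 8 lines: xlk qzfgx xzv hthug hzjot ifywi zayl baee
Hunk 5: at line 2 remove [hthug,hzjot] add [qnhfc,rara,wkcz] -> 9 lines: xlk qzfgx xzv qnhfc rara wkcz ifywi zayl baee
Hunk 6: at line 1 remove [xzv,qnhfc,rara] add [spxb] -> 7 lines: xlk qzfgx spxb wkcz ifywi zayl baee
Hunk 7: at line 3 remove [ifywi] add [pzked,jxhyp] -> 8 lines: xlk qzfgx spxb wkcz pzked jxhyp zayl baee
Final line count: 8

Answer: 8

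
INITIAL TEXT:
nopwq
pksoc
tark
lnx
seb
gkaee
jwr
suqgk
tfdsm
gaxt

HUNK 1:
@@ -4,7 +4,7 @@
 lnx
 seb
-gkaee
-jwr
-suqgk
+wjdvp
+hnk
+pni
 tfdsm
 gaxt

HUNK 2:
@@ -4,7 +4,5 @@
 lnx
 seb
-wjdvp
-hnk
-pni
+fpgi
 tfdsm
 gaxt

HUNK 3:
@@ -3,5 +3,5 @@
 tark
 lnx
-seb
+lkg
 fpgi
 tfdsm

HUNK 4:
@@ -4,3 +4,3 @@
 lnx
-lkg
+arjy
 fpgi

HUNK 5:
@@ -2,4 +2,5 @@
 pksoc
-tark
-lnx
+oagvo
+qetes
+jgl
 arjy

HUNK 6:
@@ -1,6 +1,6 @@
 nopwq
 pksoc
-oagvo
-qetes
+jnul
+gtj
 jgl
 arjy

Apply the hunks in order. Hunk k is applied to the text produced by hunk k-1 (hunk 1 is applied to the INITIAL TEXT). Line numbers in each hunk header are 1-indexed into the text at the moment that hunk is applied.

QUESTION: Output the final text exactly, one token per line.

Hunk 1: at line 4 remove [gkaee,jwr,suqgk] add [wjdvp,hnk,pni] -> 10 lines: nopwq pksoc tark lnx seb wjdvp hnk pni tfdsm gaxt
Hunk 2: at line 4 remove [wjdvp,hnk,pni] add [fpgi] -> 8 lines: nopwq pksoc tark lnx seb fpgi tfdsm gaxt
Hunk 3: at line 3 remove [seb] add [lkg] -> 8 lines: nopwq pksoc tark lnx lkg fpgi tfdsm gaxt
Hunk 4: at line 4 remove [lkg] add [arjy] -> 8 lines: nopwq pksoc tark lnx arjy fpgi tfdsm gaxt
Hunk 5: at line 2 remove [tark,lnx] add [oagvo,qetes,jgl] -> 9 lines: nopwq pksoc oagvo qetes jgl arjy fpgi tfdsm gaxt
Hunk 6: at line 1 remove [oagvo,qetes] add [jnul,gtj] -> 9 lines: nopwq pksoc jnul gtj jgl arjy fpgi tfdsm gaxt

Answer: nopwq
pksoc
jnul
gtj
jgl
arjy
fpgi
tfdsm
gaxt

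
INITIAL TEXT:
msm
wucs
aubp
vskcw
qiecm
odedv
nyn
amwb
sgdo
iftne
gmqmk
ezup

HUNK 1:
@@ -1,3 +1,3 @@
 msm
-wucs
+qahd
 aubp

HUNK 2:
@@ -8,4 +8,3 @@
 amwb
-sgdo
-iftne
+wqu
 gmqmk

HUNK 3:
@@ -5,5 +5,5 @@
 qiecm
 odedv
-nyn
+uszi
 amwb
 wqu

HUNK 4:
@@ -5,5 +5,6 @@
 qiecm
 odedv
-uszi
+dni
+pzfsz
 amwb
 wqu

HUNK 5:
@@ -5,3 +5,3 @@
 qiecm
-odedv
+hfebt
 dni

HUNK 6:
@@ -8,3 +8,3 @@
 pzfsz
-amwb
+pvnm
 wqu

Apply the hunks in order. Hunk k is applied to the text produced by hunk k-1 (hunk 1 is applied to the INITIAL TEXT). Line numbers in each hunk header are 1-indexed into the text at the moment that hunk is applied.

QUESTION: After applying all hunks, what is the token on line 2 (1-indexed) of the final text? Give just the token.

Hunk 1: at line 1 remove [wucs] add [qahd] -> 12 lines: msm qahd aubp vskcw qiecm odedv nyn amwb sgdo iftne gmqmk ezup
Hunk 2: at line 8 remove [sgdo,iftne] add [wqu] -> 11 lines: msm qahd aubp vskcw qiecm odedv nyn amwb wqu gmqmk ezup
Hunk 3: at line 5 remove [nyn] add [uszi] -> 11 lines: msm qahd aubp vskcw qiecm odedv uszi amwb wqu gmqmk ezup
Hunk 4: at line 5 remove [uszi] add [dni,pzfsz] -> 12 lines: msm qahd aubp vskcw qiecm odedv dni pzfsz amwb wqu gmqmk ezup
Hunk 5: at line 5 remove [odedv] add [hfebt] -> 12 lines: msm qahd aubp vskcw qiecm hfebt dni pzfsz amwb wqu gmqmk ezup
Hunk 6: at line 8 remove [amwb] add [pvnm] -> 12 lines: msm qahd aubp vskcw qiecm hfebt dni pzfsz pvnm wqu gmqmk ezup
Final line 2: qahd

Answer: qahd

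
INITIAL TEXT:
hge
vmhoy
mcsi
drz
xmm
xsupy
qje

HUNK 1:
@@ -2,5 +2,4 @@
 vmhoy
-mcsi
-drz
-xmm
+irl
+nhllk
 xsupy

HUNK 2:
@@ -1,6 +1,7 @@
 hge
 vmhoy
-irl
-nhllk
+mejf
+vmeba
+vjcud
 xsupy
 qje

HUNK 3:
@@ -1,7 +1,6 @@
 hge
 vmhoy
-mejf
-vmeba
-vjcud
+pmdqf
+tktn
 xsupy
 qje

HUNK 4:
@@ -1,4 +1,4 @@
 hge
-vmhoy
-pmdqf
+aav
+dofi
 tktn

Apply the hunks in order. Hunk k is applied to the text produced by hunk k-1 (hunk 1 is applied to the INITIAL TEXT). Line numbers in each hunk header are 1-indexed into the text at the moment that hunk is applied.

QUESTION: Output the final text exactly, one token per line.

Hunk 1: at line 2 remove [mcsi,drz,xmm] add [irl,nhllk] -> 6 lines: hge vmhoy irl nhllk xsupy qje
Hunk 2: at line 1 remove [irl,nhllk] add [mejf,vmeba,vjcud] -> 7 lines: hge vmhoy mejf vmeba vjcud xsupy qje
Hunk 3: at line 1 remove [mejf,vmeba,vjcud] add [pmdqf,tktn] -> 6 lines: hge vmhoy pmdqf tktn xsupy qje
Hunk 4: at line 1 remove [vmhoy,pmdqf] add [aav,dofi] -> 6 lines: hge aav dofi tktn xsupy qje

Answer: hge
aav
dofi
tktn
xsupy
qje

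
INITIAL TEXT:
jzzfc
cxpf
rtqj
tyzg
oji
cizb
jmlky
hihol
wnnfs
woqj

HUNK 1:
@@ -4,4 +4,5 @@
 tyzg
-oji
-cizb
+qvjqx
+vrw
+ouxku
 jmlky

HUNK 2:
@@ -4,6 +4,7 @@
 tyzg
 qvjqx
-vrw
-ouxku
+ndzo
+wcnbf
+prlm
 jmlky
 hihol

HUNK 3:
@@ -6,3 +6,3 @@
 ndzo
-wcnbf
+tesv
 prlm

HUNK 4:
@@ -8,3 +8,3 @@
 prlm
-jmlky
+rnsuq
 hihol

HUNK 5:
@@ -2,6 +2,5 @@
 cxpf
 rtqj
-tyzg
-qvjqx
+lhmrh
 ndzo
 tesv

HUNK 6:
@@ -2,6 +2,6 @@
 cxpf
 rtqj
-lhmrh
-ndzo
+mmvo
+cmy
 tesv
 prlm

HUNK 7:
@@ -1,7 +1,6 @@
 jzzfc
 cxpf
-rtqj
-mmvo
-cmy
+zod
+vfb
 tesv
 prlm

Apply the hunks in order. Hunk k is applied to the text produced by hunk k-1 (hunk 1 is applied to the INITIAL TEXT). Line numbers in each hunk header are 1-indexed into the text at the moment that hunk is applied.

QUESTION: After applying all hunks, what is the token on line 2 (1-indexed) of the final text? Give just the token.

Answer: cxpf

Derivation:
Hunk 1: at line 4 remove [oji,cizb] add [qvjqx,vrw,ouxku] -> 11 lines: jzzfc cxpf rtqj tyzg qvjqx vrw ouxku jmlky hihol wnnfs woqj
Hunk 2: at line 4 remove [vrw,ouxku] add [ndzo,wcnbf,prlm] -> 12 lines: jzzfc cxpf rtqj tyzg qvjqx ndzo wcnbf prlm jmlky hihol wnnfs woqj
Hunk 3: at line 6 remove [wcnbf] add [tesv] -> 12 lines: jzzfc cxpf rtqj tyzg qvjqx ndzo tesv prlm jmlky hihol wnnfs woqj
Hunk 4: at line 8 remove [jmlky] add [rnsuq] -> 12 lines: jzzfc cxpf rtqj tyzg qvjqx ndzo tesv prlm rnsuq hihol wnnfs woqj
Hunk 5: at line 2 remove [tyzg,qvjqx] add [lhmrh] -> 11 lines: jzzfc cxpf rtqj lhmrh ndzo tesv prlm rnsuq hihol wnnfs woqj
Hunk 6: at line 2 remove [lhmrh,ndzo] add [mmvo,cmy] -> 11 lines: jzzfc cxpf rtqj mmvo cmy tesv prlm rnsuq hihol wnnfs woqj
Hunk 7: at line 1 remove [rtqj,mmvo,cmy] add [zod,vfb] -> 10 lines: jzzfc cxpf zod vfb tesv prlm rnsuq hihol wnnfs woqj
Final line 2: cxpf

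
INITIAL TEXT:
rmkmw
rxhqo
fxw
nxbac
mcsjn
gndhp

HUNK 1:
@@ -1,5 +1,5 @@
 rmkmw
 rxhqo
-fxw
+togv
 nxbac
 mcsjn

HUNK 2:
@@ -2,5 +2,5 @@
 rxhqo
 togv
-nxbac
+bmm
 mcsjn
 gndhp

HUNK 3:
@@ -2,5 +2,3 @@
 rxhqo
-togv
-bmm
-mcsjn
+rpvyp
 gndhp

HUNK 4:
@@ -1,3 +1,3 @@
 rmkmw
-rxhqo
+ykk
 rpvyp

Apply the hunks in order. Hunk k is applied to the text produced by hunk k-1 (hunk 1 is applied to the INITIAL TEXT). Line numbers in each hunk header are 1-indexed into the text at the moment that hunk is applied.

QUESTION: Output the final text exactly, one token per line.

Hunk 1: at line 1 remove [fxw] add [togv] -> 6 lines: rmkmw rxhqo togv nxbac mcsjn gndhp
Hunk 2: at line 2 remove [nxbac] add [bmm] -> 6 lines: rmkmw rxhqo togv bmm mcsjn gndhp
Hunk 3: at line 2 remove [togv,bmm,mcsjn] add [rpvyp] -> 4 lines: rmkmw rxhqo rpvyp gndhp
Hunk 4: at line 1 remove [rxhqo] add [ykk] -> 4 lines: rmkmw ykk rpvyp gndhp

Answer: rmkmw
ykk
rpvyp
gndhp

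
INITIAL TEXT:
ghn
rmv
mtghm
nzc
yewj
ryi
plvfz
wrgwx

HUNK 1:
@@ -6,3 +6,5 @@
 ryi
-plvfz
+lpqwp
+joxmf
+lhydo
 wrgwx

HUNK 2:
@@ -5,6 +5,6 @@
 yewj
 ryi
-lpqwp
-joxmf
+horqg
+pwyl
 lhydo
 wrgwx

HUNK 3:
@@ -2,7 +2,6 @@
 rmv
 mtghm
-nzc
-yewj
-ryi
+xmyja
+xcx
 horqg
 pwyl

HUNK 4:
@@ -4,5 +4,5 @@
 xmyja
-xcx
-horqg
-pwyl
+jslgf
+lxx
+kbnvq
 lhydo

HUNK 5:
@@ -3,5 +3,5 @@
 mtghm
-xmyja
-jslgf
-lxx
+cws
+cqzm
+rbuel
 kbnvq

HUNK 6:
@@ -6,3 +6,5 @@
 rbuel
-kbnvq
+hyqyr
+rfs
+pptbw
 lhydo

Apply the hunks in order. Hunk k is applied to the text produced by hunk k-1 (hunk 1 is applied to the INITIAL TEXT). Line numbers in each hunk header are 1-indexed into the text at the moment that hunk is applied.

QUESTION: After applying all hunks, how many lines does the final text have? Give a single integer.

Answer: 11

Derivation:
Hunk 1: at line 6 remove [plvfz] add [lpqwp,joxmf,lhydo] -> 10 lines: ghn rmv mtghm nzc yewj ryi lpqwp joxmf lhydo wrgwx
Hunk 2: at line 5 remove [lpqwp,joxmf] add [horqg,pwyl] -> 10 lines: ghn rmv mtghm nzc yewj ryi horqg pwyl lhydo wrgwx
Hunk 3: at line 2 remove [nzc,yewj,ryi] add [xmyja,xcx] -> 9 lines: ghn rmv mtghm xmyja xcx horqg pwyl lhydo wrgwx
Hunk 4: at line 4 remove [xcx,horqg,pwyl] add [jslgf,lxx,kbnvq] -> 9 lines: ghn rmv mtghm xmyja jslgf lxx kbnvq lhydo wrgwx
Hunk 5: at line 3 remove [xmyja,jslgf,lxx] add [cws,cqzm,rbuel] -> 9 lines: ghn rmv mtghm cws cqzm rbuel kbnvq lhydo wrgwx
Hunk 6: at line 6 remove [kbnvq] add [hyqyr,rfs,pptbw] -> 11 lines: ghn rmv mtghm cws cqzm rbuel hyqyr rfs pptbw lhydo wrgwx
Final line count: 11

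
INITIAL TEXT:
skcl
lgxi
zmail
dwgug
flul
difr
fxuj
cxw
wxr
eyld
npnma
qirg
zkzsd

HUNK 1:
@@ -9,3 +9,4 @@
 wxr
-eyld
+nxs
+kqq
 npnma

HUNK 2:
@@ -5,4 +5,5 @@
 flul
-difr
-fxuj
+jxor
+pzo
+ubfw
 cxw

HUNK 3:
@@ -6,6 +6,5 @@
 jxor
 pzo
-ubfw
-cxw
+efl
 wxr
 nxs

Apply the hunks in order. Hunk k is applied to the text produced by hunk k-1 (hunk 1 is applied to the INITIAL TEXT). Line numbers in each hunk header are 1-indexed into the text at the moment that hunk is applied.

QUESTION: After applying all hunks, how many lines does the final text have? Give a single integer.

Hunk 1: at line 9 remove [eyld] add [nxs,kqq] -> 14 lines: skcl lgxi zmail dwgug flul difr fxuj cxw wxr nxs kqq npnma qirg zkzsd
Hunk 2: at line 5 remove [difr,fxuj] add [jxor,pzo,ubfw] -> 15 lines: skcl lgxi zmail dwgug flul jxor pzo ubfw cxw wxr nxs kqq npnma qirg zkzsd
Hunk 3: at line 6 remove [ubfw,cxw] add [efl] -> 14 lines: skcl lgxi zmail dwgug flul jxor pzo efl wxr nxs kqq npnma qirg zkzsd
Final line count: 14

Answer: 14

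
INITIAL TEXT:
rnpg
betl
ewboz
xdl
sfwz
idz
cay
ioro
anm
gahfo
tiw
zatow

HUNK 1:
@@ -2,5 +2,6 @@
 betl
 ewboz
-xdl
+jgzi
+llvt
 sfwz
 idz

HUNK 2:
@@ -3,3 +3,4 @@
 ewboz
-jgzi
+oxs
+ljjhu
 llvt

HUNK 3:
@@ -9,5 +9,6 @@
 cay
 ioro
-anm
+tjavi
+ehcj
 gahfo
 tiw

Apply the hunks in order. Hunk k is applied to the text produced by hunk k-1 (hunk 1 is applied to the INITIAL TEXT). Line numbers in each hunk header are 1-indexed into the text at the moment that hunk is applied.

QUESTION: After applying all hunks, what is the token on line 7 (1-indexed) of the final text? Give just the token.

Hunk 1: at line 2 remove [xdl] add [jgzi,llvt] -> 13 lines: rnpg betl ewboz jgzi llvt sfwz idz cay ioro anm gahfo tiw zatow
Hunk 2: at line 3 remove [jgzi] add [oxs,ljjhu] -> 14 lines: rnpg betl ewboz oxs ljjhu llvt sfwz idz cay ioro anm gahfo tiw zatow
Hunk 3: at line 9 remove [anm] add [tjavi,ehcj] -> 15 lines: rnpg betl ewboz oxs ljjhu llvt sfwz idz cay ioro tjavi ehcj gahfo tiw zatow
Final line 7: sfwz

Answer: sfwz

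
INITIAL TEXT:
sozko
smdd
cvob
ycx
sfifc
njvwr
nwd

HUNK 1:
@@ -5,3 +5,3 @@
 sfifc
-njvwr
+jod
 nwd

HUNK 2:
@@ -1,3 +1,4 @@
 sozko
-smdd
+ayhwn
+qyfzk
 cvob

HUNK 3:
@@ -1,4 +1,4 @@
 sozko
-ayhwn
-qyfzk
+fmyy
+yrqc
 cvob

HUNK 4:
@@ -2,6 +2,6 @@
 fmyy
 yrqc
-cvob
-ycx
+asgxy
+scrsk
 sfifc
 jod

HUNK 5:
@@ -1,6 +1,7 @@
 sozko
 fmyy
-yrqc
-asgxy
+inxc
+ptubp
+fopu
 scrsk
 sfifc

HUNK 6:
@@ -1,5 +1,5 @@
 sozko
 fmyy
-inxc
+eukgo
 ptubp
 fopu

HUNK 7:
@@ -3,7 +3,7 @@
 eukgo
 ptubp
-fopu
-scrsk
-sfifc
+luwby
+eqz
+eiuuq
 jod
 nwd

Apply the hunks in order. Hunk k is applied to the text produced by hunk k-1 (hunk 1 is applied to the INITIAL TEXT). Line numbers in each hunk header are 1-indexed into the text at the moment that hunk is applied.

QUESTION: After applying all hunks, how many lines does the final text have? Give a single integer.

Answer: 9

Derivation:
Hunk 1: at line 5 remove [njvwr] add [jod] -> 7 lines: sozko smdd cvob ycx sfifc jod nwd
Hunk 2: at line 1 remove [smdd] add [ayhwn,qyfzk] -> 8 lines: sozko ayhwn qyfzk cvob ycx sfifc jod nwd
Hunk 3: at line 1 remove [ayhwn,qyfzk] add [fmyy,yrqc] -> 8 lines: sozko fmyy yrqc cvob ycx sfifc jod nwd
Hunk 4: at line 2 remove [cvob,ycx] add [asgxy,scrsk] -> 8 lines: sozko fmyy yrqc asgxy scrsk sfifc jod nwd
Hunk 5: at line 1 remove [yrqc,asgxy] add [inxc,ptubp,fopu] -> 9 lines: sozko fmyy inxc ptubp fopu scrsk sfifc jod nwd
Hunk 6: at line 1 remove [inxc] add [eukgo] -> 9 lines: sozko fmyy eukgo ptubp fopu scrsk sfifc jod nwd
Hunk 7: at line 3 remove [fopu,scrsk,sfifc] add [luwby,eqz,eiuuq] -> 9 lines: sozko fmyy eukgo ptubp luwby eqz eiuuq jod nwd
Final line count: 9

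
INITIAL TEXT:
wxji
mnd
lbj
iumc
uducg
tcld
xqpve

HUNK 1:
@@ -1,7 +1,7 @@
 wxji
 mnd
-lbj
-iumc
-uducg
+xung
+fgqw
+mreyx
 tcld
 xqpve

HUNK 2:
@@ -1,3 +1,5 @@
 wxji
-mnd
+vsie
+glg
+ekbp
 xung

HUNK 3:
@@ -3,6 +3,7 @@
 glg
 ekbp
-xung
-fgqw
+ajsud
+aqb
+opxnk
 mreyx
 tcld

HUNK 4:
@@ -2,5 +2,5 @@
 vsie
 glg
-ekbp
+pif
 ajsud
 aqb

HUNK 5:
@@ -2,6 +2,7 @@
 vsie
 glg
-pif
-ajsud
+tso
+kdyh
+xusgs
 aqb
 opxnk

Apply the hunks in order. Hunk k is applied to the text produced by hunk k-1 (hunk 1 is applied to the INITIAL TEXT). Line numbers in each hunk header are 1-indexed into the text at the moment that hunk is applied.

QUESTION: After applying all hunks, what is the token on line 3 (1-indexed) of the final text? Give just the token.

Answer: glg

Derivation:
Hunk 1: at line 1 remove [lbj,iumc,uducg] add [xung,fgqw,mreyx] -> 7 lines: wxji mnd xung fgqw mreyx tcld xqpve
Hunk 2: at line 1 remove [mnd] add [vsie,glg,ekbp] -> 9 lines: wxji vsie glg ekbp xung fgqw mreyx tcld xqpve
Hunk 3: at line 3 remove [xung,fgqw] add [ajsud,aqb,opxnk] -> 10 lines: wxji vsie glg ekbp ajsud aqb opxnk mreyx tcld xqpve
Hunk 4: at line 2 remove [ekbp] add [pif] -> 10 lines: wxji vsie glg pif ajsud aqb opxnk mreyx tcld xqpve
Hunk 5: at line 2 remove [pif,ajsud] add [tso,kdyh,xusgs] -> 11 lines: wxji vsie glg tso kdyh xusgs aqb opxnk mreyx tcld xqpve
Final line 3: glg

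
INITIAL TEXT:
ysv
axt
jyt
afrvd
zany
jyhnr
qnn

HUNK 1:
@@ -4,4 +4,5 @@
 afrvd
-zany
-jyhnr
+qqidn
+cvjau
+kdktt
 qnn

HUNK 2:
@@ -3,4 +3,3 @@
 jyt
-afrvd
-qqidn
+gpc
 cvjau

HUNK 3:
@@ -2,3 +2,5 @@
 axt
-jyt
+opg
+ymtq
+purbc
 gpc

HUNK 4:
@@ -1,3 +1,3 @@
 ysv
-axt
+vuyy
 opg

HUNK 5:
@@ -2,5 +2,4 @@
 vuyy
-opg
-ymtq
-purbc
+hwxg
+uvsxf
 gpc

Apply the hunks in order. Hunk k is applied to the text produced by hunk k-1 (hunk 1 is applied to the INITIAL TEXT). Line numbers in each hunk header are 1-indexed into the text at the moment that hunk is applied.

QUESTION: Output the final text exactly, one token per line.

Answer: ysv
vuyy
hwxg
uvsxf
gpc
cvjau
kdktt
qnn

Derivation:
Hunk 1: at line 4 remove [zany,jyhnr] add [qqidn,cvjau,kdktt] -> 8 lines: ysv axt jyt afrvd qqidn cvjau kdktt qnn
Hunk 2: at line 3 remove [afrvd,qqidn] add [gpc] -> 7 lines: ysv axt jyt gpc cvjau kdktt qnn
Hunk 3: at line 2 remove [jyt] add [opg,ymtq,purbc] -> 9 lines: ysv axt opg ymtq purbc gpc cvjau kdktt qnn
Hunk 4: at line 1 remove [axt] add [vuyy] -> 9 lines: ysv vuyy opg ymtq purbc gpc cvjau kdktt qnn
Hunk 5: at line 2 remove [opg,ymtq,purbc] add [hwxg,uvsxf] -> 8 lines: ysv vuyy hwxg uvsxf gpc cvjau kdktt qnn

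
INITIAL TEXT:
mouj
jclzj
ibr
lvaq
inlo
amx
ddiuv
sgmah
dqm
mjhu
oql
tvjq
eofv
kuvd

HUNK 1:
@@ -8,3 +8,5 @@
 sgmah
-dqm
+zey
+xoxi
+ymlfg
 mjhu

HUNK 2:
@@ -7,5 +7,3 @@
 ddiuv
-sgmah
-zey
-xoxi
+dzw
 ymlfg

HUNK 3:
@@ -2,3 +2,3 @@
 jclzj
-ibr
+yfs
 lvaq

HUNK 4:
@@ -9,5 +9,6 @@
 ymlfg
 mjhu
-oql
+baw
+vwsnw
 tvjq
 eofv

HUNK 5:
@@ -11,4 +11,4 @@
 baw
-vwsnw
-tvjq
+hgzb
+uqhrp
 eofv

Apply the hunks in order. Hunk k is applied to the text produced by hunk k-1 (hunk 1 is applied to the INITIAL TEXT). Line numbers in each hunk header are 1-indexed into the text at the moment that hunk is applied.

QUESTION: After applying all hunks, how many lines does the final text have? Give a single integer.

Answer: 15

Derivation:
Hunk 1: at line 8 remove [dqm] add [zey,xoxi,ymlfg] -> 16 lines: mouj jclzj ibr lvaq inlo amx ddiuv sgmah zey xoxi ymlfg mjhu oql tvjq eofv kuvd
Hunk 2: at line 7 remove [sgmah,zey,xoxi] add [dzw] -> 14 lines: mouj jclzj ibr lvaq inlo amx ddiuv dzw ymlfg mjhu oql tvjq eofv kuvd
Hunk 3: at line 2 remove [ibr] add [yfs] -> 14 lines: mouj jclzj yfs lvaq inlo amx ddiuv dzw ymlfg mjhu oql tvjq eofv kuvd
Hunk 4: at line 9 remove [oql] add [baw,vwsnw] -> 15 lines: mouj jclzj yfs lvaq inlo amx ddiuv dzw ymlfg mjhu baw vwsnw tvjq eofv kuvd
Hunk 5: at line 11 remove [vwsnw,tvjq] add [hgzb,uqhrp] -> 15 lines: mouj jclzj yfs lvaq inlo amx ddiuv dzw ymlfg mjhu baw hgzb uqhrp eofv kuvd
Final line count: 15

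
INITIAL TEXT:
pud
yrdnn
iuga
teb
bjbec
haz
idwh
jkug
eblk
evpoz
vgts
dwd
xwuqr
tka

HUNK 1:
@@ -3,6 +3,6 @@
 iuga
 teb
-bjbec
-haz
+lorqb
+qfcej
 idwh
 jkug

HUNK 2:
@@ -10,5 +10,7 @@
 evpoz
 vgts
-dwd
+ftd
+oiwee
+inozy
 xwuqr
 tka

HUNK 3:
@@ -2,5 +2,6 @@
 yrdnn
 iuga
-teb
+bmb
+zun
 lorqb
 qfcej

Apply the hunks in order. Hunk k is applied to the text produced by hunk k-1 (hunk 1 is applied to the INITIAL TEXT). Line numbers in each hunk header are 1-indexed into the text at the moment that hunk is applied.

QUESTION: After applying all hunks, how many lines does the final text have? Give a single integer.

Answer: 17

Derivation:
Hunk 1: at line 3 remove [bjbec,haz] add [lorqb,qfcej] -> 14 lines: pud yrdnn iuga teb lorqb qfcej idwh jkug eblk evpoz vgts dwd xwuqr tka
Hunk 2: at line 10 remove [dwd] add [ftd,oiwee,inozy] -> 16 lines: pud yrdnn iuga teb lorqb qfcej idwh jkug eblk evpoz vgts ftd oiwee inozy xwuqr tka
Hunk 3: at line 2 remove [teb] add [bmb,zun] -> 17 lines: pud yrdnn iuga bmb zun lorqb qfcej idwh jkug eblk evpoz vgts ftd oiwee inozy xwuqr tka
Final line count: 17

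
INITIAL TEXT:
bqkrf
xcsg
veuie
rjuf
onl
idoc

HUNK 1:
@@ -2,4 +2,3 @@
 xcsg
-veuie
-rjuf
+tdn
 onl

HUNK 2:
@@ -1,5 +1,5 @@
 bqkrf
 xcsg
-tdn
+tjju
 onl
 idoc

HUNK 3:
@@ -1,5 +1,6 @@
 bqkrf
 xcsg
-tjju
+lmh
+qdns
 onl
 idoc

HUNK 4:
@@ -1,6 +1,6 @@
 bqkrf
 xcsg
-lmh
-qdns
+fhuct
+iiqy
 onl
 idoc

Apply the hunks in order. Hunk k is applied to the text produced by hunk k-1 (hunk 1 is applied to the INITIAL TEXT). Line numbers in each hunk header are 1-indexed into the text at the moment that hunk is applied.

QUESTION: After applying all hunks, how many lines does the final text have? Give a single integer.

Answer: 6

Derivation:
Hunk 1: at line 2 remove [veuie,rjuf] add [tdn] -> 5 lines: bqkrf xcsg tdn onl idoc
Hunk 2: at line 1 remove [tdn] add [tjju] -> 5 lines: bqkrf xcsg tjju onl idoc
Hunk 3: at line 1 remove [tjju] add [lmh,qdns] -> 6 lines: bqkrf xcsg lmh qdns onl idoc
Hunk 4: at line 1 remove [lmh,qdns] add [fhuct,iiqy] -> 6 lines: bqkrf xcsg fhuct iiqy onl idoc
Final line count: 6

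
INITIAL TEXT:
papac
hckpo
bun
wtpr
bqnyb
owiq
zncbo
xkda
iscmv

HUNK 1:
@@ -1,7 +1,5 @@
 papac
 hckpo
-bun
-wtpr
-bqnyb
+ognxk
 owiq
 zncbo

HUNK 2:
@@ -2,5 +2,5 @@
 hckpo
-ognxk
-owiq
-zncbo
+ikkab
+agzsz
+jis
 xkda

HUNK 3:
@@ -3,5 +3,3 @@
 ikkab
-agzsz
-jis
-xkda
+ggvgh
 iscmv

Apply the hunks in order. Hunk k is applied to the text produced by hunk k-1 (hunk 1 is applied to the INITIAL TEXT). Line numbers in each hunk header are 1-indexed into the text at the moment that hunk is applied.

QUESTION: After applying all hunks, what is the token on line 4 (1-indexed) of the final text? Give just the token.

Answer: ggvgh

Derivation:
Hunk 1: at line 1 remove [bun,wtpr,bqnyb] add [ognxk] -> 7 lines: papac hckpo ognxk owiq zncbo xkda iscmv
Hunk 2: at line 2 remove [ognxk,owiq,zncbo] add [ikkab,agzsz,jis] -> 7 lines: papac hckpo ikkab agzsz jis xkda iscmv
Hunk 3: at line 3 remove [agzsz,jis,xkda] add [ggvgh] -> 5 lines: papac hckpo ikkab ggvgh iscmv
Final line 4: ggvgh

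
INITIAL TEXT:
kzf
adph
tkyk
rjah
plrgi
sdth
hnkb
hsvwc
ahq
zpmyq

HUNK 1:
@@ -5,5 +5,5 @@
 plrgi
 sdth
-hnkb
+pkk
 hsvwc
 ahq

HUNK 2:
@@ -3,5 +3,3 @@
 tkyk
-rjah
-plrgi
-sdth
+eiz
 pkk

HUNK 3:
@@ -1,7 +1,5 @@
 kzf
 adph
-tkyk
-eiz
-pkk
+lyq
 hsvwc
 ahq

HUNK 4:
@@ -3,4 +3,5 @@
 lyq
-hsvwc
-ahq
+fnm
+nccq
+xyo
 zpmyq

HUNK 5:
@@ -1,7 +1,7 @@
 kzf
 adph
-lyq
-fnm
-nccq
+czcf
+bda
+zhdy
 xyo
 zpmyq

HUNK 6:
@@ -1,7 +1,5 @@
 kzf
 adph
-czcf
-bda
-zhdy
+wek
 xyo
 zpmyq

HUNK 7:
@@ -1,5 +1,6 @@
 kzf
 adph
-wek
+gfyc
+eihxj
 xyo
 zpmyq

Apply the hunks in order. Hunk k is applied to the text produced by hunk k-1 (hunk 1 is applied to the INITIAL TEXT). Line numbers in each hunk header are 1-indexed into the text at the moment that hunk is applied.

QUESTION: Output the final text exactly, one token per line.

Hunk 1: at line 5 remove [hnkb] add [pkk] -> 10 lines: kzf adph tkyk rjah plrgi sdth pkk hsvwc ahq zpmyq
Hunk 2: at line 3 remove [rjah,plrgi,sdth] add [eiz] -> 8 lines: kzf adph tkyk eiz pkk hsvwc ahq zpmyq
Hunk 3: at line 1 remove [tkyk,eiz,pkk] add [lyq] -> 6 lines: kzf adph lyq hsvwc ahq zpmyq
Hunk 4: at line 3 remove [hsvwc,ahq] add [fnm,nccq,xyo] -> 7 lines: kzf adph lyq fnm nccq xyo zpmyq
Hunk 5: at line 1 remove [lyq,fnm,nccq] add [czcf,bda,zhdy] -> 7 lines: kzf adph czcf bda zhdy xyo zpmyq
Hunk 6: at line 1 remove [czcf,bda,zhdy] add [wek] -> 5 lines: kzf adph wek xyo zpmyq
Hunk 7: at line 1 remove [wek] add [gfyc,eihxj] -> 6 lines: kzf adph gfyc eihxj xyo zpmyq

Answer: kzf
adph
gfyc
eihxj
xyo
zpmyq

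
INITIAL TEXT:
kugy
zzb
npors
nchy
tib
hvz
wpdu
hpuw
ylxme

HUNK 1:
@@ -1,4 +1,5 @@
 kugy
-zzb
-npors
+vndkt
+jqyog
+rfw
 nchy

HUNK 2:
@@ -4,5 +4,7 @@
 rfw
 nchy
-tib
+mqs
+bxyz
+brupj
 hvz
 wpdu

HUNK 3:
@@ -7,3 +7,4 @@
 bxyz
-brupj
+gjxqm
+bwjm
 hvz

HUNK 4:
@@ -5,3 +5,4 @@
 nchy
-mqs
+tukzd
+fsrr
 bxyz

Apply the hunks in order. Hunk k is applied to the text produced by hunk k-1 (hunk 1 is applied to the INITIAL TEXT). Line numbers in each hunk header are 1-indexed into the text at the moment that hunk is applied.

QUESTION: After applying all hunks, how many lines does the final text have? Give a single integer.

Hunk 1: at line 1 remove [zzb,npors] add [vndkt,jqyog,rfw] -> 10 lines: kugy vndkt jqyog rfw nchy tib hvz wpdu hpuw ylxme
Hunk 2: at line 4 remove [tib] add [mqs,bxyz,brupj] -> 12 lines: kugy vndkt jqyog rfw nchy mqs bxyz brupj hvz wpdu hpuw ylxme
Hunk 3: at line 7 remove [brupj] add [gjxqm,bwjm] -> 13 lines: kugy vndkt jqyog rfw nchy mqs bxyz gjxqm bwjm hvz wpdu hpuw ylxme
Hunk 4: at line 5 remove [mqs] add [tukzd,fsrr] -> 14 lines: kugy vndkt jqyog rfw nchy tukzd fsrr bxyz gjxqm bwjm hvz wpdu hpuw ylxme
Final line count: 14

Answer: 14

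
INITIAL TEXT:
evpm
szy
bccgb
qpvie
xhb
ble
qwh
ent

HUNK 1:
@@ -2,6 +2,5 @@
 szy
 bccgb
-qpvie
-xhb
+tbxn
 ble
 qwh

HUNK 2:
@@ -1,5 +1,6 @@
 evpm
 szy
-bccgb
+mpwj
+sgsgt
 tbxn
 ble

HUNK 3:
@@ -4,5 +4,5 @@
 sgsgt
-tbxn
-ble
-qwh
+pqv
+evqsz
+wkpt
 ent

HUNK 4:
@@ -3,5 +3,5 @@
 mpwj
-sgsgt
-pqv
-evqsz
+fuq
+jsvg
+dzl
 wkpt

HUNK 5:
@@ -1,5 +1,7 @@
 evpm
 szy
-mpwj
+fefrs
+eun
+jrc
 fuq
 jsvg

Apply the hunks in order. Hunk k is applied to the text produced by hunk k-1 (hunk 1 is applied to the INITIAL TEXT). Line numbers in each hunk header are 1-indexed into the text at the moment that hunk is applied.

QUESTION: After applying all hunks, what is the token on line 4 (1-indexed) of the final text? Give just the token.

Answer: eun

Derivation:
Hunk 1: at line 2 remove [qpvie,xhb] add [tbxn] -> 7 lines: evpm szy bccgb tbxn ble qwh ent
Hunk 2: at line 1 remove [bccgb] add [mpwj,sgsgt] -> 8 lines: evpm szy mpwj sgsgt tbxn ble qwh ent
Hunk 3: at line 4 remove [tbxn,ble,qwh] add [pqv,evqsz,wkpt] -> 8 lines: evpm szy mpwj sgsgt pqv evqsz wkpt ent
Hunk 4: at line 3 remove [sgsgt,pqv,evqsz] add [fuq,jsvg,dzl] -> 8 lines: evpm szy mpwj fuq jsvg dzl wkpt ent
Hunk 5: at line 1 remove [mpwj] add [fefrs,eun,jrc] -> 10 lines: evpm szy fefrs eun jrc fuq jsvg dzl wkpt ent
Final line 4: eun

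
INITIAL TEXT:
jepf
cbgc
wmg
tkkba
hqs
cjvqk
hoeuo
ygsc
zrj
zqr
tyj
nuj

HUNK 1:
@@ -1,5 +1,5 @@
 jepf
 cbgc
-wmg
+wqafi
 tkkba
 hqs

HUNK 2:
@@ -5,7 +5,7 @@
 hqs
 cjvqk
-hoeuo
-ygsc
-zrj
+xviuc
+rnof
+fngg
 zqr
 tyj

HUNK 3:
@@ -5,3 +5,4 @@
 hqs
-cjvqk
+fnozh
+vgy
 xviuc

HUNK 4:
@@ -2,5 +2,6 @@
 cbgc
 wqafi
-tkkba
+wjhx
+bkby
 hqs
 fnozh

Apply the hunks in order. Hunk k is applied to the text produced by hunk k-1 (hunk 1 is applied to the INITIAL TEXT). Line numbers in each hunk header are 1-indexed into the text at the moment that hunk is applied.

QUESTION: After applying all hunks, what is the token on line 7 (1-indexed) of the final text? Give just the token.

Hunk 1: at line 1 remove [wmg] add [wqafi] -> 12 lines: jepf cbgc wqafi tkkba hqs cjvqk hoeuo ygsc zrj zqr tyj nuj
Hunk 2: at line 5 remove [hoeuo,ygsc,zrj] add [xviuc,rnof,fngg] -> 12 lines: jepf cbgc wqafi tkkba hqs cjvqk xviuc rnof fngg zqr tyj nuj
Hunk 3: at line 5 remove [cjvqk] add [fnozh,vgy] -> 13 lines: jepf cbgc wqafi tkkba hqs fnozh vgy xviuc rnof fngg zqr tyj nuj
Hunk 4: at line 2 remove [tkkba] add [wjhx,bkby] -> 14 lines: jepf cbgc wqafi wjhx bkby hqs fnozh vgy xviuc rnof fngg zqr tyj nuj
Final line 7: fnozh

Answer: fnozh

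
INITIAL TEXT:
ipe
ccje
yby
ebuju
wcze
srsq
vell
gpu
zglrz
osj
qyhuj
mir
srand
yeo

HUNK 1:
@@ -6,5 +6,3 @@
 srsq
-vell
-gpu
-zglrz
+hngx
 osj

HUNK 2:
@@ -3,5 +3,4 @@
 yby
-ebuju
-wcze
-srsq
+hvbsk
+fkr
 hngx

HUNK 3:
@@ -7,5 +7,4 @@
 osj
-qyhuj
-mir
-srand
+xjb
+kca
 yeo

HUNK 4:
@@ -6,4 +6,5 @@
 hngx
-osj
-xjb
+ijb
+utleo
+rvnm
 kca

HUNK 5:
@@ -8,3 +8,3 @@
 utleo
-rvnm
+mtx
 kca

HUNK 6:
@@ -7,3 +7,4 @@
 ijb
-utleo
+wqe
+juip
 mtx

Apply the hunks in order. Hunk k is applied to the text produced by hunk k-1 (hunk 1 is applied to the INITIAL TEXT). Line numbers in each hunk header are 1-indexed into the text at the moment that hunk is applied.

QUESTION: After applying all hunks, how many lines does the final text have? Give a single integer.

Answer: 12

Derivation:
Hunk 1: at line 6 remove [vell,gpu,zglrz] add [hngx] -> 12 lines: ipe ccje yby ebuju wcze srsq hngx osj qyhuj mir srand yeo
Hunk 2: at line 3 remove [ebuju,wcze,srsq] add [hvbsk,fkr] -> 11 lines: ipe ccje yby hvbsk fkr hngx osj qyhuj mir srand yeo
Hunk 3: at line 7 remove [qyhuj,mir,srand] add [xjb,kca] -> 10 lines: ipe ccje yby hvbsk fkr hngx osj xjb kca yeo
Hunk 4: at line 6 remove [osj,xjb] add [ijb,utleo,rvnm] -> 11 lines: ipe ccje yby hvbsk fkr hngx ijb utleo rvnm kca yeo
Hunk 5: at line 8 remove [rvnm] add [mtx] -> 11 lines: ipe ccje yby hvbsk fkr hngx ijb utleo mtx kca yeo
Hunk 6: at line 7 remove [utleo] add [wqe,juip] -> 12 lines: ipe ccje yby hvbsk fkr hngx ijb wqe juip mtx kca yeo
Final line count: 12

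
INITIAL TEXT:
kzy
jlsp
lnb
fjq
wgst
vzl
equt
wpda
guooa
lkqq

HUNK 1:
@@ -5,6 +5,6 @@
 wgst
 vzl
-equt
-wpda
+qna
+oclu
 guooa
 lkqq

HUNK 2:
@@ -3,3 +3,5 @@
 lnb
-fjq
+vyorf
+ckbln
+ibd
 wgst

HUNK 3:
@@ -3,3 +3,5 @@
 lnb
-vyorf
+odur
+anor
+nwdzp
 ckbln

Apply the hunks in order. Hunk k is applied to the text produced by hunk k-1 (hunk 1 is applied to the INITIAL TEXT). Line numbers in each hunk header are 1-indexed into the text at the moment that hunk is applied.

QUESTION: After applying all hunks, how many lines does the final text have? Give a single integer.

Hunk 1: at line 5 remove [equt,wpda] add [qna,oclu] -> 10 lines: kzy jlsp lnb fjq wgst vzl qna oclu guooa lkqq
Hunk 2: at line 3 remove [fjq] add [vyorf,ckbln,ibd] -> 12 lines: kzy jlsp lnb vyorf ckbln ibd wgst vzl qna oclu guooa lkqq
Hunk 3: at line 3 remove [vyorf] add [odur,anor,nwdzp] -> 14 lines: kzy jlsp lnb odur anor nwdzp ckbln ibd wgst vzl qna oclu guooa lkqq
Final line count: 14

Answer: 14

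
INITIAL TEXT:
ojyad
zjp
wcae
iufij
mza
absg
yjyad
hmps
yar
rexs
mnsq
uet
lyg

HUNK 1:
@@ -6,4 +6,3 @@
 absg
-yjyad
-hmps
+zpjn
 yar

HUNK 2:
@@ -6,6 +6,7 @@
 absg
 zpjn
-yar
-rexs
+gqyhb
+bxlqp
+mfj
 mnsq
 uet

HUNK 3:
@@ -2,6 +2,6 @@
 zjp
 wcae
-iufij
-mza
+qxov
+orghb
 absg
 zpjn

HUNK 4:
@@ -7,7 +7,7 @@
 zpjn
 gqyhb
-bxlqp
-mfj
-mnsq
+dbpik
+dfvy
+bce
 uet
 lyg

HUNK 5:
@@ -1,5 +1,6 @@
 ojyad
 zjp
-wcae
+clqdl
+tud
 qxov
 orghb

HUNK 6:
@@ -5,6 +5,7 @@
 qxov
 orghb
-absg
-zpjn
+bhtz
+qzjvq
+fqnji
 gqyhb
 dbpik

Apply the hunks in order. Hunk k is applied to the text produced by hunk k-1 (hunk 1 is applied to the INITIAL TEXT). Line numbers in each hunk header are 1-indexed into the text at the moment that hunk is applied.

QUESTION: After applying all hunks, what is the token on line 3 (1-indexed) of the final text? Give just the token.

Answer: clqdl

Derivation:
Hunk 1: at line 6 remove [yjyad,hmps] add [zpjn] -> 12 lines: ojyad zjp wcae iufij mza absg zpjn yar rexs mnsq uet lyg
Hunk 2: at line 6 remove [yar,rexs] add [gqyhb,bxlqp,mfj] -> 13 lines: ojyad zjp wcae iufij mza absg zpjn gqyhb bxlqp mfj mnsq uet lyg
Hunk 3: at line 2 remove [iufij,mza] add [qxov,orghb] -> 13 lines: ojyad zjp wcae qxov orghb absg zpjn gqyhb bxlqp mfj mnsq uet lyg
Hunk 4: at line 7 remove [bxlqp,mfj,mnsq] add [dbpik,dfvy,bce] -> 13 lines: ojyad zjp wcae qxov orghb absg zpjn gqyhb dbpik dfvy bce uet lyg
Hunk 5: at line 1 remove [wcae] add [clqdl,tud] -> 14 lines: ojyad zjp clqdl tud qxov orghb absg zpjn gqyhb dbpik dfvy bce uet lyg
Hunk 6: at line 5 remove [absg,zpjn] add [bhtz,qzjvq,fqnji] -> 15 lines: ojyad zjp clqdl tud qxov orghb bhtz qzjvq fqnji gqyhb dbpik dfvy bce uet lyg
Final line 3: clqdl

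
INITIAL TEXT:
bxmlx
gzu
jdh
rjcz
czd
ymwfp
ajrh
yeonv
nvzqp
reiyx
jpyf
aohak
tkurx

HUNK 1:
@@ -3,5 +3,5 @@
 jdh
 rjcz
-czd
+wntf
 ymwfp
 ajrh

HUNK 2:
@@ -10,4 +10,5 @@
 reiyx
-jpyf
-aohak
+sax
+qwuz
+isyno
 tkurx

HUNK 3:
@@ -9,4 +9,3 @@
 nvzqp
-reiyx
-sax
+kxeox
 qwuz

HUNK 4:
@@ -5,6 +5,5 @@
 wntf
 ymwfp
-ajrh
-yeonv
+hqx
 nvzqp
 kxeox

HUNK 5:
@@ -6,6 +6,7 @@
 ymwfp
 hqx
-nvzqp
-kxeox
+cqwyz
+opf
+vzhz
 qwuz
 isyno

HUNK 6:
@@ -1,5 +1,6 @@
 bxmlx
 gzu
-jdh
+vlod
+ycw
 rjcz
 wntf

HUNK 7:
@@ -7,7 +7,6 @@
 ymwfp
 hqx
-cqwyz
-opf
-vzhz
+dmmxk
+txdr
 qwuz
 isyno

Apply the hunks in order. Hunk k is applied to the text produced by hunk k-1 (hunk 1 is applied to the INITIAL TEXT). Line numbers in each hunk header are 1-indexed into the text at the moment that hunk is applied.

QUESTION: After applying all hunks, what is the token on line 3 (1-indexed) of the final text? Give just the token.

Answer: vlod

Derivation:
Hunk 1: at line 3 remove [czd] add [wntf] -> 13 lines: bxmlx gzu jdh rjcz wntf ymwfp ajrh yeonv nvzqp reiyx jpyf aohak tkurx
Hunk 2: at line 10 remove [jpyf,aohak] add [sax,qwuz,isyno] -> 14 lines: bxmlx gzu jdh rjcz wntf ymwfp ajrh yeonv nvzqp reiyx sax qwuz isyno tkurx
Hunk 3: at line 9 remove [reiyx,sax] add [kxeox] -> 13 lines: bxmlx gzu jdh rjcz wntf ymwfp ajrh yeonv nvzqp kxeox qwuz isyno tkurx
Hunk 4: at line 5 remove [ajrh,yeonv] add [hqx] -> 12 lines: bxmlx gzu jdh rjcz wntf ymwfp hqx nvzqp kxeox qwuz isyno tkurx
Hunk 5: at line 6 remove [nvzqp,kxeox] add [cqwyz,opf,vzhz] -> 13 lines: bxmlx gzu jdh rjcz wntf ymwfp hqx cqwyz opf vzhz qwuz isyno tkurx
Hunk 6: at line 1 remove [jdh] add [vlod,ycw] -> 14 lines: bxmlx gzu vlod ycw rjcz wntf ymwfp hqx cqwyz opf vzhz qwuz isyno tkurx
Hunk 7: at line 7 remove [cqwyz,opf,vzhz] add [dmmxk,txdr] -> 13 lines: bxmlx gzu vlod ycw rjcz wntf ymwfp hqx dmmxk txdr qwuz isyno tkurx
Final line 3: vlod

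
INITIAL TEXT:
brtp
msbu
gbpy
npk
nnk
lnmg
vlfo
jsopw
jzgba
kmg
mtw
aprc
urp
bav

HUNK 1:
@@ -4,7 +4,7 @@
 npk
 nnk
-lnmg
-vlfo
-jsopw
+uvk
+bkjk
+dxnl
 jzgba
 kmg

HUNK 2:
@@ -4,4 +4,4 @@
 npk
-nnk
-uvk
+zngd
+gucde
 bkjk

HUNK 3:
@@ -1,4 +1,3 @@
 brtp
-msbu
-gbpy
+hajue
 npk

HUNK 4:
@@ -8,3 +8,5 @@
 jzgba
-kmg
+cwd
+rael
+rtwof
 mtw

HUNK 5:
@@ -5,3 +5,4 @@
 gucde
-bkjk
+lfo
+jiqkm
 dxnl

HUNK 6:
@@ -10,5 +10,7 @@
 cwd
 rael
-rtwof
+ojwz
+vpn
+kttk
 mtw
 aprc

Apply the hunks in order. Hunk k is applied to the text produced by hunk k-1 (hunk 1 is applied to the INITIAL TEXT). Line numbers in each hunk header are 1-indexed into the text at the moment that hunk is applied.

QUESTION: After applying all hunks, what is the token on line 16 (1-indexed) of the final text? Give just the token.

Hunk 1: at line 4 remove [lnmg,vlfo,jsopw] add [uvk,bkjk,dxnl] -> 14 lines: brtp msbu gbpy npk nnk uvk bkjk dxnl jzgba kmg mtw aprc urp bav
Hunk 2: at line 4 remove [nnk,uvk] add [zngd,gucde] -> 14 lines: brtp msbu gbpy npk zngd gucde bkjk dxnl jzgba kmg mtw aprc urp bav
Hunk 3: at line 1 remove [msbu,gbpy] add [hajue] -> 13 lines: brtp hajue npk zngd gucde bkjk dxnl jzgba kmg mtw aprc urp bav
Hunk 4: at line 8 remove [kmg] add [cwd,rael,rtwof] -> 15 lines: brtp hajue npk zngd gucde bkjk dxnl jzgba cwd rael rtwof mtw aprc urp bav
Hunk 5: at line 5 remove [bkjk] add [lfo,jiqkm] -> 16 lines: brtp hajue npk zngd gucde lfo jiqkm dxnl jzgba cwd rael rtwof mtw aprc urp bav
Hunk 6: at line 10 remove [rtwof] add [ojwz,vpn,kttk] -> 18 lines: brtp hajue npk zngd gucde lfo jiqkm dxnl jzgba cwd rael ojwz vpn kttk mtw aprc urp bav
Final line 16: aprc

Answer: aprc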